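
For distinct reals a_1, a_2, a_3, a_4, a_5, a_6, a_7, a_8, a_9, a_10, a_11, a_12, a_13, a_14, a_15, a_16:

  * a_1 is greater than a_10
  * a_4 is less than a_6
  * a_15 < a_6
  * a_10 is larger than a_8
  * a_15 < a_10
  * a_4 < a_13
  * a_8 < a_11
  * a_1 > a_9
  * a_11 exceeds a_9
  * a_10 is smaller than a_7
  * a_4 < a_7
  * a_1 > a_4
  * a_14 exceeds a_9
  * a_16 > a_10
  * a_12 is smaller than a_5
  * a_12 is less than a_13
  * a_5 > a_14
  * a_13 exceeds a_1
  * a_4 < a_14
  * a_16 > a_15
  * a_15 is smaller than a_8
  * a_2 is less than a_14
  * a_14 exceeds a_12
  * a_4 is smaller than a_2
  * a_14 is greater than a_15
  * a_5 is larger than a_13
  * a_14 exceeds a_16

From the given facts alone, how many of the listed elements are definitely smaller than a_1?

5

Directly below a_1: a_4, a_10, a_9.
One step further: a_15, a_8 (5 so far).
No other element is forced below a_1 by the given relations, so the count is 5.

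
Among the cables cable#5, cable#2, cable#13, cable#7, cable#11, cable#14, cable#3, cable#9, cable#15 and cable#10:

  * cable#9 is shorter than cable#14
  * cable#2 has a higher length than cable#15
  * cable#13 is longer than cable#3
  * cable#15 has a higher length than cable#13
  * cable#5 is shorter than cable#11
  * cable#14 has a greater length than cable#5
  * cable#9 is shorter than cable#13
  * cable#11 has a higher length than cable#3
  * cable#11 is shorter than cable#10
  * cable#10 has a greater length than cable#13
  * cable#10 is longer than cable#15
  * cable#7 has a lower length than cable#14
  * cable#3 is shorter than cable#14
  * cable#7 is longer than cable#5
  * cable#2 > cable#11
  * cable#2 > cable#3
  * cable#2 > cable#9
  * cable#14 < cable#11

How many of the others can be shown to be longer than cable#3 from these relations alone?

6

Directly above cable#3: cable#14, cable#11, cable#13, cable#2.
One step further: cable#15, cable#10 (6 so far).
No other element is forced above cable#3 by the given relations, so the count is 6.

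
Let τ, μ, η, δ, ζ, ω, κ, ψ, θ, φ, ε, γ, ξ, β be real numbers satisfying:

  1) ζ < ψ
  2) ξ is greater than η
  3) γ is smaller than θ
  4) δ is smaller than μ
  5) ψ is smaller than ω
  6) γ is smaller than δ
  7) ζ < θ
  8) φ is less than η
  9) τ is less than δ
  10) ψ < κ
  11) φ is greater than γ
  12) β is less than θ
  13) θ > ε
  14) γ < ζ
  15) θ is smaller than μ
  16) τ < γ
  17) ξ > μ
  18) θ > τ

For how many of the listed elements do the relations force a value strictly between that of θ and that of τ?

Chaining upward from τ reaches: γ, ζ, ψ, ω, δ, φ, μ, κ, η, ξ.
Chaining downward from θ reaches: ε, γ, ζ, β.
Strictly between τ and θ are those in both lists: γ, ζ — 2 elements.

2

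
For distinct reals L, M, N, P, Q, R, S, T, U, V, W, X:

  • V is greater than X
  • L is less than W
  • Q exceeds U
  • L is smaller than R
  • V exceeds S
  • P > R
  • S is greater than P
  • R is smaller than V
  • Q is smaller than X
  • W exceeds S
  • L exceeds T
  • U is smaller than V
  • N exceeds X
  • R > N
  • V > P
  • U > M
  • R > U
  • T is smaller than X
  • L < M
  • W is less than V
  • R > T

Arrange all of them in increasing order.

The consecutive links are each given: T < L; L < M; M < U; U < Q; Q < X; X < N; N < R; R < P; P < S; S < W; W < V.

T < L < M < U < Q < X < N < R < P < S < W < V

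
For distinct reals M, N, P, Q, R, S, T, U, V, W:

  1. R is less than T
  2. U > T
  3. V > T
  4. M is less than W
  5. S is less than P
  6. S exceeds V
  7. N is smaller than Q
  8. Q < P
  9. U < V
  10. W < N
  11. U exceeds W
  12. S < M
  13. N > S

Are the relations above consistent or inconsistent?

We have W < U stated directly, yet also U < V < S < M < W by chaining the others — so U < W. Contradiction.

inconsistent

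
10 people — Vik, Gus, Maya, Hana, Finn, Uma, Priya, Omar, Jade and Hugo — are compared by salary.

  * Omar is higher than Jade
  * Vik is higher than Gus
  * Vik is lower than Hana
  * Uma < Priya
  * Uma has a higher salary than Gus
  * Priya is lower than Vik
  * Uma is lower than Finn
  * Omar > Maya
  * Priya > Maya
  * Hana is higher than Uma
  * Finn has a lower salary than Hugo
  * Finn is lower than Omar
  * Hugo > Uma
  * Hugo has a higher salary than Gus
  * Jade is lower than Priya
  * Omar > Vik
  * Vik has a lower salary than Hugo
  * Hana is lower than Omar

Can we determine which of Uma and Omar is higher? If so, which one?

Uma < Priya < Vik < Hana < Omar, by transitivity through Priya, Vik, Hana.
So Omar is higher.

Omar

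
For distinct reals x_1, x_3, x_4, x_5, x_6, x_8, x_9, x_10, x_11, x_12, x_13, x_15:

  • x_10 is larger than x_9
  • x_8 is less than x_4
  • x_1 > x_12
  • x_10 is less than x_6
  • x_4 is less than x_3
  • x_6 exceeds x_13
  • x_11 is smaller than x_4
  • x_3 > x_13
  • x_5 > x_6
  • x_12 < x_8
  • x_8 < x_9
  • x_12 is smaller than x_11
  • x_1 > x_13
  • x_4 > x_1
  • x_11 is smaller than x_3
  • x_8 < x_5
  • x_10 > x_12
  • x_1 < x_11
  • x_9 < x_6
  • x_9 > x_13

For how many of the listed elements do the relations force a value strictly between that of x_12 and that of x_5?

The relations place x_12 below x_5. An element lies strictly between them when it is forced above x_12 and also forced below x_5.
Above x_12: {x_8, x_9, x_1, x_11, x_4, x_10, x_6, x_3}. Below x_5: {x_8, x_13, x_9, x_10, x_6}.
Intersection: {x_8, x_9, x_10, x_6} — 4.

4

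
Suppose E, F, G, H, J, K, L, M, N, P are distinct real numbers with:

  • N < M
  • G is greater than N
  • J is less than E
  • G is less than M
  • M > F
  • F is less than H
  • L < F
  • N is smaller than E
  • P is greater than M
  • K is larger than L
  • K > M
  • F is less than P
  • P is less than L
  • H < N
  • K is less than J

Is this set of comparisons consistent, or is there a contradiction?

inconsistent

Chaining the given relations yields F < H < N < G < M < P < L, so F < L. But one relation states L < F. These cannot both hold.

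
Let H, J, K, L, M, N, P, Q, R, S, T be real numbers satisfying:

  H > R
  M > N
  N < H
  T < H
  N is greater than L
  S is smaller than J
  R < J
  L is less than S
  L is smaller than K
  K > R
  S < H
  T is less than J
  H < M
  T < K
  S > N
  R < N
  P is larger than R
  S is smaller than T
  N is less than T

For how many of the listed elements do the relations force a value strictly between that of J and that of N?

Chaining upward from N reaches: S, T, H, M, K.
Chaining downward from J reaches: L, R, S, T.
Strictly between N and J are those in both lists: S, T — 2 elements.

2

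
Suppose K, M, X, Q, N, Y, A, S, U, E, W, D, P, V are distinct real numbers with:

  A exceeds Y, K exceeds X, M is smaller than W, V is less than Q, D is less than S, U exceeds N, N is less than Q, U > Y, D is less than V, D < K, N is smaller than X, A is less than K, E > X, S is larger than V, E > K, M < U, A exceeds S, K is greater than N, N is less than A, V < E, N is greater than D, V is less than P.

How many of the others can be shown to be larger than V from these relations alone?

6

From V the given relations immediately reach P, Q, S, E.
From those, A — 5 in total.
From those, K — 6 in total.
Nothing else is reachable above V; 6 in all.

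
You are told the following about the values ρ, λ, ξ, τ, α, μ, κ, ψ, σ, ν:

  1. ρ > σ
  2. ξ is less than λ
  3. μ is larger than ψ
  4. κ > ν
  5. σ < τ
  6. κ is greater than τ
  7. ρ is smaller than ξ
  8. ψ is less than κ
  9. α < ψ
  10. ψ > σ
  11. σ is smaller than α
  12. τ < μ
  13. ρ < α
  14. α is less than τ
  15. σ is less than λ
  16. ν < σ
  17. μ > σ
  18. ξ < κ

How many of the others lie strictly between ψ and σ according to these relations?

The relations place σ below ψ. An element lies strictly between them when it is forced above σ and also forced below ψ.
Above σ: {ρ, ξ, α, τ, κ, λ, μ}. Below ψ: {ν, ρ, α}.
Intersection: {ρ, α} — 2.

2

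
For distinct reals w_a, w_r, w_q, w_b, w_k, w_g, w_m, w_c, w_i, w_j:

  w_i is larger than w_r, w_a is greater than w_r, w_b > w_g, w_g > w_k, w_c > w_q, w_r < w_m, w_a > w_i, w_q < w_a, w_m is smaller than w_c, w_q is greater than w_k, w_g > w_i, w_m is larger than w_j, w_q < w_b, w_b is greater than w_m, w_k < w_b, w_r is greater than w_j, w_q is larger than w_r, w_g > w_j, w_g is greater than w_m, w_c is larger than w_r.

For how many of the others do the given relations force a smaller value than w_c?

5

The elements the relations force below w_c are w_j, w_r, w_k, w_q, w_m — no chain reaches any other.
That is 5.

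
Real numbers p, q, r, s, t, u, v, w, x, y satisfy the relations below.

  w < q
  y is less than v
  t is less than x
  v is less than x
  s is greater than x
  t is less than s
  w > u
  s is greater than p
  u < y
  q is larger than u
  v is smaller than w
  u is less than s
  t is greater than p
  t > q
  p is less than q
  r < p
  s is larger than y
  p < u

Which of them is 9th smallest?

x

The consecutive relations fix a unique order: r < p < u < y < v < w < q < t < x < s.
Counting 9 from the smallest end gives x.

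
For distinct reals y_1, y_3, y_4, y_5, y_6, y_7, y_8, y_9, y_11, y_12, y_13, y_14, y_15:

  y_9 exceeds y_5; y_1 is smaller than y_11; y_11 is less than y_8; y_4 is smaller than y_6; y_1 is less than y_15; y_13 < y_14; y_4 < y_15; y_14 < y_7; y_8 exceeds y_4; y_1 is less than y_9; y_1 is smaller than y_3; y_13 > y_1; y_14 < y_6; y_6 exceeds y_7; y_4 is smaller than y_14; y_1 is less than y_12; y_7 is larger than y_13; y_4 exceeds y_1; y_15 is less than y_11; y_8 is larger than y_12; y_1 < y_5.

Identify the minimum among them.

y_1

Chaining upward from y_1: directly above it, y_4, y_5, y_13, y_15, y_12, y_9, y_3, y_11; then y_14, y_7, y_6, y_8.
That covers every other element, and nothing is given below y_1, so y_1 is the minimum.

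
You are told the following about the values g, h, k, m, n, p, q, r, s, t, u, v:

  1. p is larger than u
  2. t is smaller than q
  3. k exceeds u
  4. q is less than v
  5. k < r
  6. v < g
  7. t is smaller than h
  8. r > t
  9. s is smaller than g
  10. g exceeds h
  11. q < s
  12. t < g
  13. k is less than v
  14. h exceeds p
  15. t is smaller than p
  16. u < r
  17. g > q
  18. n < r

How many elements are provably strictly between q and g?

Chaining upward from q reaches: v, s.
Chaining downward from g reaches: u, t, k, p, v, s, h.
Strictly between q and g are those in both lists: v, s — 2 elements.

2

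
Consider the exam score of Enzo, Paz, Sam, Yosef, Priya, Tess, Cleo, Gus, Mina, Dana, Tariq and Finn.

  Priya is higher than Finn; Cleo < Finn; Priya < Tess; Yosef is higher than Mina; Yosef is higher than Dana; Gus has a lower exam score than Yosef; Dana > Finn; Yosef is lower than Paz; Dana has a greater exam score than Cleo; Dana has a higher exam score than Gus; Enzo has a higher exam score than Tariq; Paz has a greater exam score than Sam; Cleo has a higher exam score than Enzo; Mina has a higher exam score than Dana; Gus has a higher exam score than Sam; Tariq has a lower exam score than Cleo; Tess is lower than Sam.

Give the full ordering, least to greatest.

The consecutive links are each given: Tariq < Enzo; Enzo < Cleo; Cleo < Finn; Finn < Priya; Priya < Tess; Tess < Sam; Sam < Gus; Gus < Dana; Dana < Mina; Mina < Yosef; Yosef < Paz.

Tariq < Enzo < Cleo < Finn < Priya < Tess < Sam < Gus < Dana < Mina < Yosef < Paz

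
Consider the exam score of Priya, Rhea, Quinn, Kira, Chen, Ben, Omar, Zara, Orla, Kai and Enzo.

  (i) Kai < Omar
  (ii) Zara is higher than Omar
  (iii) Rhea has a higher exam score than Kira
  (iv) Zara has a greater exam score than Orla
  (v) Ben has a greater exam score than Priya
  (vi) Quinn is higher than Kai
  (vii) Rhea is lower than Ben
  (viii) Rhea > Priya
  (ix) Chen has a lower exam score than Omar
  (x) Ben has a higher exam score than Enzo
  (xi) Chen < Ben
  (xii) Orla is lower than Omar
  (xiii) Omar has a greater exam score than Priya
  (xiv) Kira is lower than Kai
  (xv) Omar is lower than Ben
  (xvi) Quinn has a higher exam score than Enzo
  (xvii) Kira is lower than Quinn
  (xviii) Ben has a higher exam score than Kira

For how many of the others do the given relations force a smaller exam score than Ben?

8

Directly below Ben: Kira, Priya, Enzo, Chen, Rhea, Omar.
One step further: Orla, Kai (8 so far).
No other element is forced below Ben by the given relations, so the count is 8.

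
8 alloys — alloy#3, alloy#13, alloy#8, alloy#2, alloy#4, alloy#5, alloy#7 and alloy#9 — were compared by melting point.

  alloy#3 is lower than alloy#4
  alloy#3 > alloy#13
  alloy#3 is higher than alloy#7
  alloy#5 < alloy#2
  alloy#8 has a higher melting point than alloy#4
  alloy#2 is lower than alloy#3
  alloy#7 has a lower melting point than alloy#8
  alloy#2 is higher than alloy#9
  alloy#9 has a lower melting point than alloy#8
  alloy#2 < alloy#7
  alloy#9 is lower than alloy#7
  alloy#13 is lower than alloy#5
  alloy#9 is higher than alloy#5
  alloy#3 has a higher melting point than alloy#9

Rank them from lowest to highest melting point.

alloy#13 < alloy#5 < alloy#9 < alloy#2 < alloy#7 < alloy#3 < alloy#4 < alloy#8

Nothing is placed below alloy#13, so it is least; from there alloy#13 < alloy#5; alloy#5 < alloy#9; alloy#9 < alloy#2; alloy#2 < alloy#7; alloy#7 < alloy#3; alloy#3 < alloy#4; alloy#4 < alloy#8, each given directly.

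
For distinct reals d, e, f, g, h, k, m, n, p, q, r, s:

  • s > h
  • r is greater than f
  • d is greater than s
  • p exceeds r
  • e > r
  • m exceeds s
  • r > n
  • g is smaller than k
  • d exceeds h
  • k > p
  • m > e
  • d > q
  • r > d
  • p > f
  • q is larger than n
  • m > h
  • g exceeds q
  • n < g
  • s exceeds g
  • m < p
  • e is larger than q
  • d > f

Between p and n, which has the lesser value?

n

n < q and q < g give n < g.
With g < s: n < q < g < s.
Then s < d extends the chain to d.
Then d < r extends the chain to r.
With r < e: n < q < g < s < d < r < e.
With e < m: n < q < g < s < d < r < e < m.
Then m < p extends the chain to p.
So n < p; n is the smaller of the two.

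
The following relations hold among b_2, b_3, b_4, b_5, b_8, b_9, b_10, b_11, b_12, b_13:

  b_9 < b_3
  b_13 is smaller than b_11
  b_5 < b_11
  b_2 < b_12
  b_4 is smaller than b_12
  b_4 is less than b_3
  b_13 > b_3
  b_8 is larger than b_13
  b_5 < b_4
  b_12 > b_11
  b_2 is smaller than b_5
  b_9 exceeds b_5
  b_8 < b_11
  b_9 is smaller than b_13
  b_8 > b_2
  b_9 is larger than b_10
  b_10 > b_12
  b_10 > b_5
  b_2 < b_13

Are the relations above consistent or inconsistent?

We have b_11 < b_12 stated directly, yet also b_12 < b_10 < b_9 < b_3 < b_13 < b_8 < b_11 by chaining the others — so b_12 < b_11. Contradiction.

inconsistent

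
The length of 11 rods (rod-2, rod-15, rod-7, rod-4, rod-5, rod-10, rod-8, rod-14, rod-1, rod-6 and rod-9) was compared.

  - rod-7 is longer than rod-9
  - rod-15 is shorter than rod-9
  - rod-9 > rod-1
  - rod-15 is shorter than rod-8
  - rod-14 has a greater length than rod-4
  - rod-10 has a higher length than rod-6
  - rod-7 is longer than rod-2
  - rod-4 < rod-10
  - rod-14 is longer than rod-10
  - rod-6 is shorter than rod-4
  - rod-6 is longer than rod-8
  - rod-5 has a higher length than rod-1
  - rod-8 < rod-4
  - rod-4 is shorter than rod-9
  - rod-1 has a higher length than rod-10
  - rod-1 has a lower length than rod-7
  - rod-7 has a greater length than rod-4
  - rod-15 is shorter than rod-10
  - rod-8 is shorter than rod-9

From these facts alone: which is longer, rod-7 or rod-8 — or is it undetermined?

Link the given pairs in sequence: rod-8 < rod-6; rod-6 < rod-4; rod-4 < rod-10; rod-10 < rod-1; rod-1 < rod-9; rod-9 < rod-7.
Together: rod-8 < rod-6 < rod-4 < rod-10 < rod-1 < rod-9 < rod-7.
So rod-7 is longer.

rod-7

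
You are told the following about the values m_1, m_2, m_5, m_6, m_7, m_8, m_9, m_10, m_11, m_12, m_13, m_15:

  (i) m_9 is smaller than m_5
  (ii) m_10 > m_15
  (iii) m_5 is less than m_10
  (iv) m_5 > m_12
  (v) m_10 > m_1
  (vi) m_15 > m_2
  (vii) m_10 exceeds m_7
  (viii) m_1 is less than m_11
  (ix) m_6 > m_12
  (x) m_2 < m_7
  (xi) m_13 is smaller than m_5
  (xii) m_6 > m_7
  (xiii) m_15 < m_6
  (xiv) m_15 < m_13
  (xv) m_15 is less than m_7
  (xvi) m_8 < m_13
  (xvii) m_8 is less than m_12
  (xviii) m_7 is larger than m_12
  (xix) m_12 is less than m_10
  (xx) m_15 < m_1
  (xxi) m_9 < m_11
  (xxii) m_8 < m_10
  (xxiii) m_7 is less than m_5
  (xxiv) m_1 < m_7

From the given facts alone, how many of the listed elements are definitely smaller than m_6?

Directly below m_6: m_15, m_12, m_7.
One step further: m_2, m_8, m_1 (6 so far).
Nothing else is reachable below m_6; 6 in all.

6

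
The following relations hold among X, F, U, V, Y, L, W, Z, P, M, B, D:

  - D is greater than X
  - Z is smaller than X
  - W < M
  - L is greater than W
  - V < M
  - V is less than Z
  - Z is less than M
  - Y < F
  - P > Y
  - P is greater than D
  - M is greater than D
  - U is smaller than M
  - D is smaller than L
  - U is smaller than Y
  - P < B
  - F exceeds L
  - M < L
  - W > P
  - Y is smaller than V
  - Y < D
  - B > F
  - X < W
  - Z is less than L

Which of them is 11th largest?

The consecutive relations fix a unique order: U < Y < V < Z < X < D < P < W < M < L < F < B.
Counting 11 from the largest end gives Y.

Y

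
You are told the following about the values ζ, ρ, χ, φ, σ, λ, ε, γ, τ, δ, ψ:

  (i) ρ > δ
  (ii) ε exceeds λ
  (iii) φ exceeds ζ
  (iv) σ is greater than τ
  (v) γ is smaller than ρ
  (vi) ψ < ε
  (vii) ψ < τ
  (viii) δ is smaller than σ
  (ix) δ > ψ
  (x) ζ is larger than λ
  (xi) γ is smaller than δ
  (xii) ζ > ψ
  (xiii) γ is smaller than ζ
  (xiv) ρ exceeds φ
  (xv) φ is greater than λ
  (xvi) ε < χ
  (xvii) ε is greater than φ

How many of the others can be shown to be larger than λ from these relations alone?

From λ the given relations immediately reach ζ, φ, ε.
From those, ρ, χ — 5 in total.
No other element is forced above λ by the given relations, so the count is 5.

5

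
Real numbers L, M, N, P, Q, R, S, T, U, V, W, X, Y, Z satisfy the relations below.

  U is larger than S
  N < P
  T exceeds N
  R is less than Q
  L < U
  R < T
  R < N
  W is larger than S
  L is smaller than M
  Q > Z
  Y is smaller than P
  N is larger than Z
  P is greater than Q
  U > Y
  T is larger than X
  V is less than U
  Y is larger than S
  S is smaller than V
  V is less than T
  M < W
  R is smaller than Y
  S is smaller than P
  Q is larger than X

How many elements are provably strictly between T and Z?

1

The relations place Z below T. An element lies strictly between them when it is forced above Z and also forced below T.
Above Z: {N, Q, P}. Below T: {R, X, S, N, V}.
Intersection: {N} — 1.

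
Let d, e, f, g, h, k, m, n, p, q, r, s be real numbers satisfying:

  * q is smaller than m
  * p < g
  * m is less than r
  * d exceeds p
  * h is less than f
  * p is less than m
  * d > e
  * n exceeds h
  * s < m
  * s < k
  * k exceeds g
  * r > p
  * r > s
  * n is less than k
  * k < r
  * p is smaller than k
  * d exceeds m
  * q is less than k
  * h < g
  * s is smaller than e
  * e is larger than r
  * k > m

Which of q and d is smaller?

Link the given pairs in sequence: q < m; m < k; k < r; r < e; e < d.
Chaining these gives q < m < k < r < e < d.
So q < d; q is the smaller of the two.

q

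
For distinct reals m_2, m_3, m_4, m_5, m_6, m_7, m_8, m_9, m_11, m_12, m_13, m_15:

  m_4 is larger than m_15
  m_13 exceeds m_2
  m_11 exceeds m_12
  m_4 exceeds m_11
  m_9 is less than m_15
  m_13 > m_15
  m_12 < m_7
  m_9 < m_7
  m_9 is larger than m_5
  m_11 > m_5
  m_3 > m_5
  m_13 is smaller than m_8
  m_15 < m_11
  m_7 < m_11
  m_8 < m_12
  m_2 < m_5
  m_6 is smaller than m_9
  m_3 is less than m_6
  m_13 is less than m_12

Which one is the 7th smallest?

Chaining the given pairs: m_2 < m_5 < m_3 < m_6 < m_9 < m_15 < m_13 < m_8 < m_12 < m_7 < m_11 < m_4.
The 7th smallest is m_13.

m_13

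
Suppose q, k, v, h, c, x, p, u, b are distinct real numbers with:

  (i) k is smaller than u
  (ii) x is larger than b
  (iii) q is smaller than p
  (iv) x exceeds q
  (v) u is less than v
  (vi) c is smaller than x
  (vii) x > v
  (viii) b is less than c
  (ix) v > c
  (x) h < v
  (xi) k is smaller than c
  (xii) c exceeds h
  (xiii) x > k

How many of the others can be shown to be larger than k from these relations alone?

The elements the relations force above k are u, c, v, x — no chain reaches any other.
That is 4.

4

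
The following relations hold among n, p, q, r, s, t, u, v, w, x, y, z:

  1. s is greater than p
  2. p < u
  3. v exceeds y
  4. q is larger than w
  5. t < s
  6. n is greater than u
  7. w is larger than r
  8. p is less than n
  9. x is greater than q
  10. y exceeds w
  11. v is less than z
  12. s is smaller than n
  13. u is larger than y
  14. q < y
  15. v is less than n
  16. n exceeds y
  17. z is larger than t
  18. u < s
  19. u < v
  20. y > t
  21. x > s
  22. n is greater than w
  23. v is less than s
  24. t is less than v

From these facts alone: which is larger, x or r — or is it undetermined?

The relevant relations are r < w; w < q; q < y; y < u; u < v; v < s; s < x.
Together: r < w < q < y < u < v < s < x.
So x is larger.

x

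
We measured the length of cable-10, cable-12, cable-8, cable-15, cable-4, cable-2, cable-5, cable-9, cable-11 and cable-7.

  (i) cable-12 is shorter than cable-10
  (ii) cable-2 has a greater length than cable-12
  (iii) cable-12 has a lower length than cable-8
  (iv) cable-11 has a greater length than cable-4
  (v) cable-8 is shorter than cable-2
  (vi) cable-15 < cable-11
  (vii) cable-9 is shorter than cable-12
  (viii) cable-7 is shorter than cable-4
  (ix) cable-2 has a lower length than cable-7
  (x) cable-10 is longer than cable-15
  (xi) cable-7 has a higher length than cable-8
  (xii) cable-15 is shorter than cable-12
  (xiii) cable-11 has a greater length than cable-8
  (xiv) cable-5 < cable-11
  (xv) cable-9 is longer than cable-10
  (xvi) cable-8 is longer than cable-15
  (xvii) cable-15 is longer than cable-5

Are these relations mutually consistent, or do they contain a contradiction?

inconsistent

Chaining the given relations yields cable-10 < cable-9 < cable-12, so cable-10 < cable-12. But one relation states cable-12 < cable-10. These cannot both hold.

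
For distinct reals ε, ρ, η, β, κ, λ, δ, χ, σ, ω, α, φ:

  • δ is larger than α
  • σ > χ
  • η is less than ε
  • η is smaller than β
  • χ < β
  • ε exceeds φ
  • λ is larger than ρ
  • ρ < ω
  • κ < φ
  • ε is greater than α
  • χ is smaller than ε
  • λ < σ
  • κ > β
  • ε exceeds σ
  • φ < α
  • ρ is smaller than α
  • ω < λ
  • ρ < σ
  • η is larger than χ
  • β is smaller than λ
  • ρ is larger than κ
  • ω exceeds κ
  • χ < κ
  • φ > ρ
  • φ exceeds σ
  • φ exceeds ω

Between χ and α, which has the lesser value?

χ

Link the given pairs in sequence: χ < η; η < β; β < κ; κ < ρ; ρ < ω; ω < λ; λ < σ; σ < φ; φ < α.
Together: χ < η < β < κ < ρ < ω < λ < σ < φ < α.
So χ < α; χ is the smaller of the two.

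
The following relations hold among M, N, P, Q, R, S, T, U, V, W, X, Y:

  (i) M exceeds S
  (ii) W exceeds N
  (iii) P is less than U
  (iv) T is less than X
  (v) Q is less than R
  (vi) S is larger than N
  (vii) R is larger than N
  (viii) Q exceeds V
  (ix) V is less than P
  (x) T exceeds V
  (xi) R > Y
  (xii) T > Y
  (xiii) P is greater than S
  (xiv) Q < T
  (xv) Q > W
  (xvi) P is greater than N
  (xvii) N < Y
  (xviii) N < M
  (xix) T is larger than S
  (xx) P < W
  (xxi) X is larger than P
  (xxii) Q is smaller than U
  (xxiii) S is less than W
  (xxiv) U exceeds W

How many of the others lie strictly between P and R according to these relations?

2

The relations place P below R. An element lies strictly between them when it is forced above P and also forced below R.
Above P: {W, Q, T, X, U}. Below R: {N, V, S, Y, W, Q}.
Intersection: {W, Q} — 2.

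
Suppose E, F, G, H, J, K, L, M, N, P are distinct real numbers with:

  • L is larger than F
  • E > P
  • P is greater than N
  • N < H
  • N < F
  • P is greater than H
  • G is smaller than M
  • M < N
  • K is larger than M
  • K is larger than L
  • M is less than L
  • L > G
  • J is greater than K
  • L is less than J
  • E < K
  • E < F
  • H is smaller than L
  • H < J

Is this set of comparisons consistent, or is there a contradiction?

consistent

Every relation is compatible with G < M < N < H < P < E < F < L < K < J; the set is consistent.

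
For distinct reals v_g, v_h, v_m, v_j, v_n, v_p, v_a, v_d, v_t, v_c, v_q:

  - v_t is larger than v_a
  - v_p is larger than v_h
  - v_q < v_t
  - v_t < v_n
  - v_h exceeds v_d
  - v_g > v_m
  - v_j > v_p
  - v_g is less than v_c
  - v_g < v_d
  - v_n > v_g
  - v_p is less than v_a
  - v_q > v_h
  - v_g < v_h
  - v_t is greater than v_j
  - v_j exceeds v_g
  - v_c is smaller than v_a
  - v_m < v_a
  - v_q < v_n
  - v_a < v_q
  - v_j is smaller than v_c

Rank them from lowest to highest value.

v_m < v_g < v_d < v_h < v_p < v_j < v_c < v_a < v_q < v_t < v_n

Each adjacent pair is fixed by a given relation: v_m < v_g; v_g < v_d; v_d < v_h; v_h < v_p; v_p < v_j; v_j < v_c; v_c < v_a; v_a < v_q; v_q < v_t; v_t < v_n. Chaining them end to end gives the full order.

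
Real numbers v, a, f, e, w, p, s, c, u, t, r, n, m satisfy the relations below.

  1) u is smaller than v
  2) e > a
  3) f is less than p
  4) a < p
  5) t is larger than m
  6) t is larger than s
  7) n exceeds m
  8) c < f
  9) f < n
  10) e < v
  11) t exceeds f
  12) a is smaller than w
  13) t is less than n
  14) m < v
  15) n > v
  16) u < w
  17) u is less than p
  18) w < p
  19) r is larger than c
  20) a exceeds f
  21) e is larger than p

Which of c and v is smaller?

Chaining the given relations: c < f < a < p < e < v.
So c < v; c is the smaller of the two.

c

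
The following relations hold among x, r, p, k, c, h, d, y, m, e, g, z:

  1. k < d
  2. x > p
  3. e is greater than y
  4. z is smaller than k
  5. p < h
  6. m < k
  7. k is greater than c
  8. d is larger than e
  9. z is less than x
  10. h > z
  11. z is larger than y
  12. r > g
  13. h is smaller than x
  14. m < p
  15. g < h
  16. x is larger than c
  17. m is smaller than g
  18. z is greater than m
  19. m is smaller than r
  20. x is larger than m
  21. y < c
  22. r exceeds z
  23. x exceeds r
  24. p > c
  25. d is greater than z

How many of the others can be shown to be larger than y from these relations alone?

From y the given relations immediately reach e, c, z.
From those, p, h, r, x, k, d — 9 in total.
Nothing else is reachable above y; 9 in all.

9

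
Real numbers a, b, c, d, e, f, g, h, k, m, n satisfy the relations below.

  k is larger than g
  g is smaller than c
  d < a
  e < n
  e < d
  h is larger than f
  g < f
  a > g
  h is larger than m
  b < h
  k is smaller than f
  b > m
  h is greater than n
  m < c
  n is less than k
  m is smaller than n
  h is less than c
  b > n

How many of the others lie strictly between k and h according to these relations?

The relations place k below h. An element lies strictly between them when it is forced above k and also forced below h.
Above k: {f, c}. Below h: {e, m, n, g, b, f}.
Intersection: {f} — 1.

1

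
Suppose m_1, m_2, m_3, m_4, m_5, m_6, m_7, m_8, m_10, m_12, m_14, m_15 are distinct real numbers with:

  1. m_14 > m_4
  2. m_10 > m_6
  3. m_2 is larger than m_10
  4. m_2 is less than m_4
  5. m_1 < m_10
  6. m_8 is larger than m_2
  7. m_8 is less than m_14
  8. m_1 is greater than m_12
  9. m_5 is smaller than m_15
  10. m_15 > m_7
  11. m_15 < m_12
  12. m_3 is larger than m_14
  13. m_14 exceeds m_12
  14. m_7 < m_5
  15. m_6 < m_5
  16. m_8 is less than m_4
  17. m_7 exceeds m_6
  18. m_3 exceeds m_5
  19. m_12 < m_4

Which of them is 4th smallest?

Chaining the given pairs: m_6 < m_7 < m_5 < m_15 < m_12 < m_1 < m_10 < m_2 < m_8 < m_4 < m_14 < m_3.
Counting 4 from the smallest end gives m_15.

m_15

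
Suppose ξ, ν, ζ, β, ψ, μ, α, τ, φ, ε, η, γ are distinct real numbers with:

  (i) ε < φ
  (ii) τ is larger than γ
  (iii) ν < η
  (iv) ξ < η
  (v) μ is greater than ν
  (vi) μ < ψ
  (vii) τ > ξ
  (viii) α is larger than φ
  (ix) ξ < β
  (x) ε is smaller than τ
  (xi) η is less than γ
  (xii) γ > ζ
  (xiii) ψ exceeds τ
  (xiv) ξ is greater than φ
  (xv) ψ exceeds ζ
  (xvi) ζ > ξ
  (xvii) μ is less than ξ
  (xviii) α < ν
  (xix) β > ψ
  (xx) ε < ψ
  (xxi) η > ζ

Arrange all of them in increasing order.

ε < φ < α < ν < μ < ξ < ζ < η < γ < τ < ψ < β

Each adjacent pair is fixed by a given relation: ε < φ; φ < α; α < ν; ν < μ; μ < ξ; ξ < ζ; ζ < η; η < γ; γ < τ; τ < ψ; ψ < β. Chaining them end to end gives the full order.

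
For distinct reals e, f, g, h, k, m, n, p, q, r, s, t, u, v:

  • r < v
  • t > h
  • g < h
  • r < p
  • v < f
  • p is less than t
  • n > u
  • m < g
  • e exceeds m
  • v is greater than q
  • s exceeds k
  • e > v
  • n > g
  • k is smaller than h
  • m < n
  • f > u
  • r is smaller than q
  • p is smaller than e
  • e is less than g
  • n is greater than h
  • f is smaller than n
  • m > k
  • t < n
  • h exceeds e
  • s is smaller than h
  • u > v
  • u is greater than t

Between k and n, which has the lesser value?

k < m < g < h < t < u < f < n, by transitivity through m, g, h, t, u, f.
So k < n; k is the smaller of the two.

k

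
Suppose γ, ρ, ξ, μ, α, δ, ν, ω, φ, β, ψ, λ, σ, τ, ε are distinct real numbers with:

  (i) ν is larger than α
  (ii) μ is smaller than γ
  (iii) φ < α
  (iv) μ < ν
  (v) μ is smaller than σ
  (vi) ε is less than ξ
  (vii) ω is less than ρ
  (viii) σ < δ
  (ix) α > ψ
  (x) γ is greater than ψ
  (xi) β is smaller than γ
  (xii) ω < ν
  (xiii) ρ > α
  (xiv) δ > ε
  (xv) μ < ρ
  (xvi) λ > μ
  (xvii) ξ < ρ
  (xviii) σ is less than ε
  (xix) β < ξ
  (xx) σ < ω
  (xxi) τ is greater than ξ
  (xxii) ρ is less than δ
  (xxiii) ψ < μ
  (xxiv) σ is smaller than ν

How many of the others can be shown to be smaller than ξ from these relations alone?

The elements the relations force below ξ are ψ, μ, β, σ, ε — no chain reaches any other.
That is 5.

5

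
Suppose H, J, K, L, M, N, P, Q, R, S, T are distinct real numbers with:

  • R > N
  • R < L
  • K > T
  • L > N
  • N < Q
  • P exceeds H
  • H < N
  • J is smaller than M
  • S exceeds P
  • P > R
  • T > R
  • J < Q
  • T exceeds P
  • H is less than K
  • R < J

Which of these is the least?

Chaining upward from H: directly above it, N, P, K; then R, T, Q, S, L; then J; then M.
That covers every other element, and nothing is given below H, so H is the least.

H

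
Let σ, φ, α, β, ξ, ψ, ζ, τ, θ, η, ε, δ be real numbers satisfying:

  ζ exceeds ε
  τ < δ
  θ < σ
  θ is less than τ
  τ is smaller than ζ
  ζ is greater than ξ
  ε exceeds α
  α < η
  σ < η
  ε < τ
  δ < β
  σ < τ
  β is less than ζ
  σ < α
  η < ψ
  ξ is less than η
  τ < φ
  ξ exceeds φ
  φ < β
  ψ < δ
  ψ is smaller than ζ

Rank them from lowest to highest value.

The consecutive links are each given: θ < σ; σ < α; α < ε; ε < τ; τ < φ; φ < ξ; ξ < η; η < ψ; ψ < δ; δ < β; β < ζ.

θ < σ < α < ε < τ < φ < ξ < η < ψ < δ < β < ζ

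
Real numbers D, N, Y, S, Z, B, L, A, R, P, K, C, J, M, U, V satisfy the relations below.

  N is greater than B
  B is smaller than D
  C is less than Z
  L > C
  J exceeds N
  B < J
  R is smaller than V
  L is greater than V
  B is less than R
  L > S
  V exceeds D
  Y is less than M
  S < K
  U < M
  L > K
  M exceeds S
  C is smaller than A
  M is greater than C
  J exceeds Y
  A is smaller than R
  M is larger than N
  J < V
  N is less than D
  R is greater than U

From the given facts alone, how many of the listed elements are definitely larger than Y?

Directly above Y: M, J.
One step further: V (3 so far).
One step further: L (4 so far).
Nothing else is reachable above Y; 4 in all.

4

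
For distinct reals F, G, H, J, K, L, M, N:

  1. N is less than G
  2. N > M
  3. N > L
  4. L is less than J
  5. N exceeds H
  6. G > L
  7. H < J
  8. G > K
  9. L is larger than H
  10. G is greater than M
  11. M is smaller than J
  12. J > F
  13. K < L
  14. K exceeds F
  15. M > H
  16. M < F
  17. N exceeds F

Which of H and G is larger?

G

The relevant relations are H < M; M < F; F < K; K < L; L < N; N < G.
Chaining these gives H < M < F < K < L < N < G.
So H < G; G is the larger of the two.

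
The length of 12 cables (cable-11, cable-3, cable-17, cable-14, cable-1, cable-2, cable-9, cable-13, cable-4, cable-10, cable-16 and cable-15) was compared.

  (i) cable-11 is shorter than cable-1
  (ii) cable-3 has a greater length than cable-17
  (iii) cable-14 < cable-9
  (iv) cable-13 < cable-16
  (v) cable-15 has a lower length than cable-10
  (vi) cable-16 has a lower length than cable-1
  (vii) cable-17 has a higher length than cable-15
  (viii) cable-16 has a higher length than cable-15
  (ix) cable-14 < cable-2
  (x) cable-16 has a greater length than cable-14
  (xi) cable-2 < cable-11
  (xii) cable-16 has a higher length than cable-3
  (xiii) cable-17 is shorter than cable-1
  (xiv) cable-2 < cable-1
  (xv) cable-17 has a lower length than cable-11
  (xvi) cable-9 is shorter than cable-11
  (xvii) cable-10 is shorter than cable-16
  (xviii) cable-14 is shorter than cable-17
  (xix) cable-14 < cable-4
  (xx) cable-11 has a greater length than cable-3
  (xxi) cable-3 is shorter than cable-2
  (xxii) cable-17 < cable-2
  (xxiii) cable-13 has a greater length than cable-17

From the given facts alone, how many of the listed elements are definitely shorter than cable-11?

The elements the relations force below cable-11 are cable-15, cable-14, cable-17, cable-3, cable-2, cable-9 — no chain reaches any other.
That is 6.

6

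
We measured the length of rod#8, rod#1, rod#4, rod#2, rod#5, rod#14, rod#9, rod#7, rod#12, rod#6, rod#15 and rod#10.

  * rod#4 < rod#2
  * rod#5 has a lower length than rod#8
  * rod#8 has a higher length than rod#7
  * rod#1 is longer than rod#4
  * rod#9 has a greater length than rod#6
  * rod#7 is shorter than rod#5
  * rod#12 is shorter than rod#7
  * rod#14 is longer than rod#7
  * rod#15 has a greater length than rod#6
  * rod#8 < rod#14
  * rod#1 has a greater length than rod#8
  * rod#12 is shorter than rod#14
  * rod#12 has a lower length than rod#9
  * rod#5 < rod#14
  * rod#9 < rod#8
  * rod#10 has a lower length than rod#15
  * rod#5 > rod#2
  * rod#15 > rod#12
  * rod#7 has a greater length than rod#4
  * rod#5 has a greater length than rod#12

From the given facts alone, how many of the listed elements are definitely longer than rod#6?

From rod#6 the given relations immediately reach rod#9, rod#15.
From those, rod#8 — 3 in total.
From those, rod#14, rod#1 — 5 in total.
No other element is forced above rod#6 by the given relations, so the count is 5.

5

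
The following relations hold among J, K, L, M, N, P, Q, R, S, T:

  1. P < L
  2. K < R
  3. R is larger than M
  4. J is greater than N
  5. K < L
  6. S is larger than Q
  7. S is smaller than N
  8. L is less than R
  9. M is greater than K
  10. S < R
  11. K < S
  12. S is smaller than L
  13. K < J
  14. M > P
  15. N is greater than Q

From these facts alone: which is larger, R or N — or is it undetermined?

Following every chain through N: above N we get J; below N we get Q, K, S.
R is not reached, and no chain runs the other way from R to N.
So the given relations leave the order of N and R undetermined.

undetermined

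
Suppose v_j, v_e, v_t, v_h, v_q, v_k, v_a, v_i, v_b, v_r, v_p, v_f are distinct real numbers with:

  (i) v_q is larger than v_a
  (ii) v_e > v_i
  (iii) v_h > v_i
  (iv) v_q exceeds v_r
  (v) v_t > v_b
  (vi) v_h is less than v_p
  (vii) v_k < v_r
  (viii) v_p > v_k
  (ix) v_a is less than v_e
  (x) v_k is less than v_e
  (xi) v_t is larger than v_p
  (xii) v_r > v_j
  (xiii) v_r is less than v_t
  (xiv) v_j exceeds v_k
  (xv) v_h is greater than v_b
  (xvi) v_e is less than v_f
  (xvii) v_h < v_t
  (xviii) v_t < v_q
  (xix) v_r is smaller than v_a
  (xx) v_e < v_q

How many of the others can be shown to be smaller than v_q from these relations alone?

The elements the relations force below v_q are v_k, v_i, v_b, v_j, v_h, v_r, v_a, v_e, v_p, v_t — no chain reaches any other.
That is 10.

10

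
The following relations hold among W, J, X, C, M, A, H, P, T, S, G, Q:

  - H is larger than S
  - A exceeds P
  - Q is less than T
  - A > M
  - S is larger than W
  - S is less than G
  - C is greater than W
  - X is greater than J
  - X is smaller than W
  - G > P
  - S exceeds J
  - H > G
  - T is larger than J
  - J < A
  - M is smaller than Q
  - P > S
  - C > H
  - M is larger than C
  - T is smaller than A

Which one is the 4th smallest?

The consecutive relations fix a unique order: J < X < W < S < P < G < H < C < M < Q < T < A.
The 4th smallest is S.

S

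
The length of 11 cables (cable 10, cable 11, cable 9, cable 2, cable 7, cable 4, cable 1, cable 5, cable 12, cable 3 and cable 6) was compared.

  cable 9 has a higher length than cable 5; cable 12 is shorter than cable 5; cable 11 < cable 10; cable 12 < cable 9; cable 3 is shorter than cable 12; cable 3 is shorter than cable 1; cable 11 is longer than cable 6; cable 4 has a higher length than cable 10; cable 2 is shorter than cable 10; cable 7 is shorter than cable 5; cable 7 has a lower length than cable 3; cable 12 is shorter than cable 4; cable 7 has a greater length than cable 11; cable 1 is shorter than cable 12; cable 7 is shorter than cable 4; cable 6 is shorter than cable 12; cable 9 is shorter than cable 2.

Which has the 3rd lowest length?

The consecutive relations fix a unique order: cable 6 < cable 11 < cable 7 < cable 3 < cable 1 < cable 12 < cable 5 < cable 9 < cable 2 < cable 10 < cable 4.
The 3rd smallest is cable 7.

cable 7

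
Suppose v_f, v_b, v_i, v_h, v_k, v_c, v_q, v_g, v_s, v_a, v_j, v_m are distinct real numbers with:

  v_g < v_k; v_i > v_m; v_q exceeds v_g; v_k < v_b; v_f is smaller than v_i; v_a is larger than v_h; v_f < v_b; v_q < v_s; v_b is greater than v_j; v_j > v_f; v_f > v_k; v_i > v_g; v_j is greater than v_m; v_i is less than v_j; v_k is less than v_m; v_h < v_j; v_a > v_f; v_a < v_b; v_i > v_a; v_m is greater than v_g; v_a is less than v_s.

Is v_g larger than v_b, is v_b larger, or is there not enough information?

v_g < v_k < v_f < v_a < v_i < v_j < v_b, by transitivity through v_k, v_f, v_a, v_i, v_j.
So v_b is larger.

v_b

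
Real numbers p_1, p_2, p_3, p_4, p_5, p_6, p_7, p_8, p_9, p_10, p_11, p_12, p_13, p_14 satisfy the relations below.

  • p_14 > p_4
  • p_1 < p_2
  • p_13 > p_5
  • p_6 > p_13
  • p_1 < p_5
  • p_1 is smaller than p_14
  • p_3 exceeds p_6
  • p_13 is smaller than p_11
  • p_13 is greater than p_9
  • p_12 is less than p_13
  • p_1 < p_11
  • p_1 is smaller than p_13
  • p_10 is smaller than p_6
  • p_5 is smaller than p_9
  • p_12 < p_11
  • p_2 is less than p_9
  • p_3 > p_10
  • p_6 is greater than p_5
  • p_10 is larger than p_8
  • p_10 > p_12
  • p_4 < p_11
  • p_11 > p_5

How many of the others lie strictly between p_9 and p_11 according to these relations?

Chaining upward from p_9 reaches: p_13, p_6, p_3.
Chaining downward from p_11 reaches: p_1, p_4, p_5, p_2, p_12, p_13.
Strictly between p_9 and p_11 are those in both lists: p_13 — 1 element.

1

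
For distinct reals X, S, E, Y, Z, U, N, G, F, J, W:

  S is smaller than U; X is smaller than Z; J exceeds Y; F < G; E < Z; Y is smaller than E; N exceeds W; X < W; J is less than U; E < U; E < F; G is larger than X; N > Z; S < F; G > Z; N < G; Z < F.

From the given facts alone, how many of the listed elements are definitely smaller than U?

The elements the relations force below U are Y, E, S, J — no chain reaches any other.
That is 4.

4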